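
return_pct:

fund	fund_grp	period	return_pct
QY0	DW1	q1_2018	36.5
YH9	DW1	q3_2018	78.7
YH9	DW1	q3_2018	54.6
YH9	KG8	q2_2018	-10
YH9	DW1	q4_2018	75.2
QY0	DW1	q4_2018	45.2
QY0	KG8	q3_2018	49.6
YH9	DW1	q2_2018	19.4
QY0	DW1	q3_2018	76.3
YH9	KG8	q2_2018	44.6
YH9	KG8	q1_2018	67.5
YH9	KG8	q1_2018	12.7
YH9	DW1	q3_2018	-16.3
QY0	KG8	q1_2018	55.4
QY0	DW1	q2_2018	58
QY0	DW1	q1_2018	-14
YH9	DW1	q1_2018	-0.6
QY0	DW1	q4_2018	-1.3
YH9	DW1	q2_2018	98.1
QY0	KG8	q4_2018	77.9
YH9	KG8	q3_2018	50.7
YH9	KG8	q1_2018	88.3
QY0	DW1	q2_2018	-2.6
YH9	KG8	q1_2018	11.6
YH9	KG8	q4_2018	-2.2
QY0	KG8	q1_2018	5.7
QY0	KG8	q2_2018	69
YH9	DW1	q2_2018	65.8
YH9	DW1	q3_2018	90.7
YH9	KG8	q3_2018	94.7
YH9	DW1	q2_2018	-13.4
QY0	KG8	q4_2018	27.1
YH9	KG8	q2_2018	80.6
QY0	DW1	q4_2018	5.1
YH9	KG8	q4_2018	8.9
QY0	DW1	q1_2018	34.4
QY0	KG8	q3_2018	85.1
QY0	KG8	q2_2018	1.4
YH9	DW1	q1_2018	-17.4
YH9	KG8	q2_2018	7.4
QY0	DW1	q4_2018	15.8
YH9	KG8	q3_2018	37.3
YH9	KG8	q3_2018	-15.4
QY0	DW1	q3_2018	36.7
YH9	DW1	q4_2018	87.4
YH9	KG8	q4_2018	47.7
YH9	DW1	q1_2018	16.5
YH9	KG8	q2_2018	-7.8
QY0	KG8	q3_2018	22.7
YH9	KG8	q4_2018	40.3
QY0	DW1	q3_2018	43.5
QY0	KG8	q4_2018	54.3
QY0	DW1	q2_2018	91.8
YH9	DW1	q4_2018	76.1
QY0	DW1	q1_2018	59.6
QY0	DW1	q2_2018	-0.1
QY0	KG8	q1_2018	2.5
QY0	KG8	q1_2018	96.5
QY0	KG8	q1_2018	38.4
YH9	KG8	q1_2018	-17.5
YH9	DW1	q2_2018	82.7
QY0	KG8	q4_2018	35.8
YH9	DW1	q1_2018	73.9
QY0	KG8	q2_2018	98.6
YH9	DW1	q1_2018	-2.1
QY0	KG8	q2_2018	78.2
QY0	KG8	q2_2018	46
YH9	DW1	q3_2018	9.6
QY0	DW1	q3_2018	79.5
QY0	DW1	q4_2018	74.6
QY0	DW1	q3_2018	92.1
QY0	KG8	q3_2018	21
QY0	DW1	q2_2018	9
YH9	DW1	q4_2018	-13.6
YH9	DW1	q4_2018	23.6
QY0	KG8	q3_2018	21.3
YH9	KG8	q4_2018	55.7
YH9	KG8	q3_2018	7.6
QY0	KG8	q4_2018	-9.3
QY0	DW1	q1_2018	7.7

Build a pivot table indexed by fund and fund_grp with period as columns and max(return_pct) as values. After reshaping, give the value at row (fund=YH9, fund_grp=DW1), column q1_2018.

Rows with fund=YH9, fund_grp=DW1 and period=q1_2018: return_pct values are -0.6, -17.4, 16.5, 73.9, -2.1.
max(-0.6, -17.4, 16.5, 73.9, -2.1) = 73.9.

73.9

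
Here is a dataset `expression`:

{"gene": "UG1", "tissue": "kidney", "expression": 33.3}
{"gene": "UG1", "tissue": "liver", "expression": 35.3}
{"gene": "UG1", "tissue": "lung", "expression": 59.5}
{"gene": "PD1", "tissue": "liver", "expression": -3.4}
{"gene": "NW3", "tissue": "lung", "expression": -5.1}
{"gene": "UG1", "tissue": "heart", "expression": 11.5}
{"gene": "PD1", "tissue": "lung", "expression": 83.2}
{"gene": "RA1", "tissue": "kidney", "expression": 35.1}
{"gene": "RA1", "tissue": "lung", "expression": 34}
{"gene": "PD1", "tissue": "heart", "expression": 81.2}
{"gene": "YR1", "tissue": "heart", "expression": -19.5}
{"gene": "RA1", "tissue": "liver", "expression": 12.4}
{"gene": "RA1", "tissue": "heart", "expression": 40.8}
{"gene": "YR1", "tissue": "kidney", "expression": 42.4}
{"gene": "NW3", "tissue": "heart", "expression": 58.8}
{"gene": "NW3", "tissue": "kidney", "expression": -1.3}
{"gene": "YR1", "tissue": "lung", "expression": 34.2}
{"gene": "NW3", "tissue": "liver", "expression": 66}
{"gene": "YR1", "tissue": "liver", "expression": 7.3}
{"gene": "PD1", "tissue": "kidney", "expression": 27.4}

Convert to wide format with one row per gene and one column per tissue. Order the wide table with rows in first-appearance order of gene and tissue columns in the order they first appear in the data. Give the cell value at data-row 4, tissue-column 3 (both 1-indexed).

With rows in first-appearance order of gene, row 4 is gene=RA1. tissue columns in first-appearance order: kidney, liver, lung, heart; column 3 is lung.
Long rows with gene=RA1, tissue=lung: expression = 34.

34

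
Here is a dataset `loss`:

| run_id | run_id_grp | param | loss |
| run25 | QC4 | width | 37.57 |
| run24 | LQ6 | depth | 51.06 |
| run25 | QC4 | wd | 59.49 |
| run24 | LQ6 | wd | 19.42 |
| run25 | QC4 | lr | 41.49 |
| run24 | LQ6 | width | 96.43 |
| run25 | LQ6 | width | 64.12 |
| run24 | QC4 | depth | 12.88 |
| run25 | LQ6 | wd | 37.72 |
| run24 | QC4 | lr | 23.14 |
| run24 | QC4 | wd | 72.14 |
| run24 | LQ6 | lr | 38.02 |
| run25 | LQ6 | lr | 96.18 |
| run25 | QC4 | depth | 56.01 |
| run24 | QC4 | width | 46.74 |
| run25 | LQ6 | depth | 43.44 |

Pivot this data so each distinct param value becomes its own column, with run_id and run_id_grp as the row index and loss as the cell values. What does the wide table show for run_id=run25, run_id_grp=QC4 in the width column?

37.57

Wide layout: rows indexed by run_id and run_id_grp, columns are the 4 distinct param values (width, depth, wd, lr).
Cell (run_id=run25, run_id_grp=QC4, param=width) draws from the long row where run_id=run25, run_id_grp=QC4 and param=width, which has loss=37.57.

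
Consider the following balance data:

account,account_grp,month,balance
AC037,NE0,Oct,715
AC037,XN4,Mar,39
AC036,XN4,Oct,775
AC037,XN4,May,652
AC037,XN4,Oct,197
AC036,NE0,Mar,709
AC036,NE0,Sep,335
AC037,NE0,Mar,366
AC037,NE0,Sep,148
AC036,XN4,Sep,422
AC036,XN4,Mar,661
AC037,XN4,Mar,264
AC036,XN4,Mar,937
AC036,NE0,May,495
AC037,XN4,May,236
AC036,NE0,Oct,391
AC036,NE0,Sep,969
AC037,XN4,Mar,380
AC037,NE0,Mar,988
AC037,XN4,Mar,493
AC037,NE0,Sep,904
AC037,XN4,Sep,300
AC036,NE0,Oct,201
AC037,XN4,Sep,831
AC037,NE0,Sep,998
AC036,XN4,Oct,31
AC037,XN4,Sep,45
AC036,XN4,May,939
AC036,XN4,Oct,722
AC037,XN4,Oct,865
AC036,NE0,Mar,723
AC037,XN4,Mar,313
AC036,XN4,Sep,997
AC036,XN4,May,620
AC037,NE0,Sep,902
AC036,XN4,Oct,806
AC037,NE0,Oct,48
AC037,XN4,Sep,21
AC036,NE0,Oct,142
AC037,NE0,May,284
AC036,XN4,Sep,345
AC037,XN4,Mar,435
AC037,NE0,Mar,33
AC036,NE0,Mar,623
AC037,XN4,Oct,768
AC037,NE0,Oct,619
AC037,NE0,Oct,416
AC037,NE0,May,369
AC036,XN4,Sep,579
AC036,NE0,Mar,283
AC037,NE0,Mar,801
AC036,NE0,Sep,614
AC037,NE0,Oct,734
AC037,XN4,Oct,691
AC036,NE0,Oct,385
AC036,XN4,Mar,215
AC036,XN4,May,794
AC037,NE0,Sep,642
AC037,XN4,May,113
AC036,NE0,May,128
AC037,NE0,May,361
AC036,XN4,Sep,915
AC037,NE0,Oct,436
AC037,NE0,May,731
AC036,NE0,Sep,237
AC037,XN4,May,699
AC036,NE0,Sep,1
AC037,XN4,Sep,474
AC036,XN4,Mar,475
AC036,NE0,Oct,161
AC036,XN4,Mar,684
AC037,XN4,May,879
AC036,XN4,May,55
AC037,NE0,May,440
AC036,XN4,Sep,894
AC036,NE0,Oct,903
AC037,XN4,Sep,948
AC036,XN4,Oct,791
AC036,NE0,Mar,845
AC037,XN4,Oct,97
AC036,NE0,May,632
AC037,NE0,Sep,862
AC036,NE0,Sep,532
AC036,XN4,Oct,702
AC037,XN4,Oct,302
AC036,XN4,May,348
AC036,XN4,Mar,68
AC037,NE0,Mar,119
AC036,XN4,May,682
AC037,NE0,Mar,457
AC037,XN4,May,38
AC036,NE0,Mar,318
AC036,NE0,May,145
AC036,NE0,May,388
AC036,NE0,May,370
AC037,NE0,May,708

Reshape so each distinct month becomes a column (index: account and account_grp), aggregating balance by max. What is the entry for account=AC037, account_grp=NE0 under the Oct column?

Rows with account=AC037, account_grp=NE0 and month=Oct: balance values are 715, 48, 619, 416, 734, 436.
max(715, 48, 619, 416, 734, 436) = 734.

734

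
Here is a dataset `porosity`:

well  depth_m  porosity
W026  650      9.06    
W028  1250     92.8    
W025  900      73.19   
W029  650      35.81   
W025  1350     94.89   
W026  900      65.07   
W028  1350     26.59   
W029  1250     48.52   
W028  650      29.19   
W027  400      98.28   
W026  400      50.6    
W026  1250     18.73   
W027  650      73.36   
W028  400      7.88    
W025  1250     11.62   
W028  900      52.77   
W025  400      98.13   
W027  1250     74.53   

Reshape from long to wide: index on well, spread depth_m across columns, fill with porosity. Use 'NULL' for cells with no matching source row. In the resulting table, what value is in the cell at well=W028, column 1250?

The long row with well=W028, depth_m=1250 has porosity=92.8.

92.8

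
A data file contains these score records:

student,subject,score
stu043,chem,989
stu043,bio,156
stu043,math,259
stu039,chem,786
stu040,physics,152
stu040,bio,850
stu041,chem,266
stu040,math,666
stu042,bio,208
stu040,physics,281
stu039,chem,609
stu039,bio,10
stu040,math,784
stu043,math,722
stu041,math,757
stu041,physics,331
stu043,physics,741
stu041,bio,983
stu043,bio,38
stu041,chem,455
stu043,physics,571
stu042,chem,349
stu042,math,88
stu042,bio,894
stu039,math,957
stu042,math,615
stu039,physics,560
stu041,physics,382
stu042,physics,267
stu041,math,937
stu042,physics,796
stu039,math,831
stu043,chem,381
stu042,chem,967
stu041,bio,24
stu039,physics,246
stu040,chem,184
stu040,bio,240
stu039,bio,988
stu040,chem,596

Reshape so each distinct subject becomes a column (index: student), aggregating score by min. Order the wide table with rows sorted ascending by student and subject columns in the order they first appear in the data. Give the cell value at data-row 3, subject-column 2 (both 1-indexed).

24

With rows sorted ascending by student, row 3 is student=stu041. subject columns in first-appearance order: chem, bio, math, physics; column 2 is bio.
Long rows with student=stu041, subject=bio: min(983, 24) = 24.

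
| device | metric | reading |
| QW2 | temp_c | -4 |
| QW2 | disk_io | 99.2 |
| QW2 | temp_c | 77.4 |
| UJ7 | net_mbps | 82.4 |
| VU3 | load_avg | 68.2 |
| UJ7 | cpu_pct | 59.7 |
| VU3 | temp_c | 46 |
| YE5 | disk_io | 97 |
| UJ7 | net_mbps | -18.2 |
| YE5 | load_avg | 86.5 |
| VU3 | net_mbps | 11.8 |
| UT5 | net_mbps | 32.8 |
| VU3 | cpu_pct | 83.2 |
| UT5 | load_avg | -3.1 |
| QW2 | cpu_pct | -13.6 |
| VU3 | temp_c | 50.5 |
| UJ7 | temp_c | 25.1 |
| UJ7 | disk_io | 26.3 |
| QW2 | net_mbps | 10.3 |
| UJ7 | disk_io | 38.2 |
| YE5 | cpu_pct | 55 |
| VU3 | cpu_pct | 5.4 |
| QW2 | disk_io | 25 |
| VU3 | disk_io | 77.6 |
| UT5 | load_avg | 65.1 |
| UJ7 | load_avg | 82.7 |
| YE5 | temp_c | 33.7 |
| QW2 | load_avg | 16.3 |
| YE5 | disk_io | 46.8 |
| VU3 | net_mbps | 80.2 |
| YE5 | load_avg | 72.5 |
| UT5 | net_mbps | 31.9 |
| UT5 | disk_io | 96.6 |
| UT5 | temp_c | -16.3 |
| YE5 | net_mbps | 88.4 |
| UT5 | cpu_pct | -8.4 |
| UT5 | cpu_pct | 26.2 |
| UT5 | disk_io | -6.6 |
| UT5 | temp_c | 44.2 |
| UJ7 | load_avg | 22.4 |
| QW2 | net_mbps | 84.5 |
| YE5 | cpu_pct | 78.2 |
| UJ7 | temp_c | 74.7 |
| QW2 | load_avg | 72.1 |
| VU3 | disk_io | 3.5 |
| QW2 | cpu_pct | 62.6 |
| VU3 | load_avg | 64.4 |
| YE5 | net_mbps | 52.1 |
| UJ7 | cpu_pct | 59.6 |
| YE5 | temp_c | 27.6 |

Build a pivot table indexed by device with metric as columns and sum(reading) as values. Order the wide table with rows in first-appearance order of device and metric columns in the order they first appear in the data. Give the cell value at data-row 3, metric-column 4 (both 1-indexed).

132.6

With rows in first-appearance order of device, row 3 is device=VU3. metric columns in first-appearance order: temp_c, disk_io, net_mbps, load_avg, cpu_pct; column 4 is load_avg.
Long rows with device=VU3, metric=load_avg: 68.2 + 64.4 = 132.6.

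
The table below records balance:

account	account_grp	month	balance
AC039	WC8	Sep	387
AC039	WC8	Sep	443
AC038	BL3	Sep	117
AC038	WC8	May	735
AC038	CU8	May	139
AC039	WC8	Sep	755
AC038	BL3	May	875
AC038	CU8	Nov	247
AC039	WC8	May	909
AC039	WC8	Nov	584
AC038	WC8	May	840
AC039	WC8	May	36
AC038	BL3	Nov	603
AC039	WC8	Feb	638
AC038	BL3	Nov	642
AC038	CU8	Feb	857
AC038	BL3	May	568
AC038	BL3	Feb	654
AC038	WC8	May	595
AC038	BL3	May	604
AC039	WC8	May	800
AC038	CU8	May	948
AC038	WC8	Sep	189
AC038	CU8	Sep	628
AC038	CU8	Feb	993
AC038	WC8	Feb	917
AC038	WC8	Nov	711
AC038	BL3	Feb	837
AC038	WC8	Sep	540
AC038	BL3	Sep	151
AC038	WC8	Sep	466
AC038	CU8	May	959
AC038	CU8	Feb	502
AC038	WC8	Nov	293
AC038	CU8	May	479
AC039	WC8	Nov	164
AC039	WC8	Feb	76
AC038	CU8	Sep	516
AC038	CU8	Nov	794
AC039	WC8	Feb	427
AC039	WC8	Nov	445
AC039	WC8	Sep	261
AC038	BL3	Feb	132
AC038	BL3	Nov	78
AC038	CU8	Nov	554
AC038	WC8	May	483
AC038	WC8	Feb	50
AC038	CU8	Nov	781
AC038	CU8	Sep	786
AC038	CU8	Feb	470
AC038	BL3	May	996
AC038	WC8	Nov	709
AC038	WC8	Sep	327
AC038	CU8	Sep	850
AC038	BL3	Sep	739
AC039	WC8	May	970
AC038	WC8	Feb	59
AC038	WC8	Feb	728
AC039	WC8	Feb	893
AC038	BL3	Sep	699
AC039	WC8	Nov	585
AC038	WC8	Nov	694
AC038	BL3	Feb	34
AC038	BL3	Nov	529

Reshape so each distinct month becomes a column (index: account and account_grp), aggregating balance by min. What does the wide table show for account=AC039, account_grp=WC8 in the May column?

Rows with account=AC039, account_grp=WC8 and month=May: balance values are 909, 36, 800, 970.
min(909, 36, 800, 970) = 36.

36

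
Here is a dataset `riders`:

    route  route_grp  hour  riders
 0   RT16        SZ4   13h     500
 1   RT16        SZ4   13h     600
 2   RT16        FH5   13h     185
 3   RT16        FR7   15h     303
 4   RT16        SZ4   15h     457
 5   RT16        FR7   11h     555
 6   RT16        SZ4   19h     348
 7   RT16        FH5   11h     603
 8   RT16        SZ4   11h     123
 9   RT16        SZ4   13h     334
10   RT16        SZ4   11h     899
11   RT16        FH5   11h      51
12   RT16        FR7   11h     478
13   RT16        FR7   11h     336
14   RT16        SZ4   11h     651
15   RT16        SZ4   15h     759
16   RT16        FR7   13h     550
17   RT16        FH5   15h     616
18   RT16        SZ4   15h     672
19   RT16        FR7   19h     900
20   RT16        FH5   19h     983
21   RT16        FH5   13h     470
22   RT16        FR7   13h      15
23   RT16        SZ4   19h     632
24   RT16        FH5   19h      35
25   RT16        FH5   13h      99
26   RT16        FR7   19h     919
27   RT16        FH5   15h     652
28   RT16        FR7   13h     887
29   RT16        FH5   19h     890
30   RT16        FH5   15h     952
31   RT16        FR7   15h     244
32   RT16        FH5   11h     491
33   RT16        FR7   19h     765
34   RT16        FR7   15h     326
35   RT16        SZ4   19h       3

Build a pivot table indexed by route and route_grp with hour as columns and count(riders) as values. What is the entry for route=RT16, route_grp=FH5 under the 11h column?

Rows with route=RT16, route_grp=FH5 and hour=11h: riders values are 603, 51, 491.
3 rows match — count = 3.

3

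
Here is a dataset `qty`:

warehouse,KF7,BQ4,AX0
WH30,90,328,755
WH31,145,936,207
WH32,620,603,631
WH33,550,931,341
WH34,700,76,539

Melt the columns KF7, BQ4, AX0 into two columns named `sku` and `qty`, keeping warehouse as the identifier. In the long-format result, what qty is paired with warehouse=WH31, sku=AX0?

207

Unpivoting turns each (warehouse, wide-column) pair into one long row.
The wide cell at row WH31, column AX0 holds 207, so the long row (WH31, AX0) has qty=207.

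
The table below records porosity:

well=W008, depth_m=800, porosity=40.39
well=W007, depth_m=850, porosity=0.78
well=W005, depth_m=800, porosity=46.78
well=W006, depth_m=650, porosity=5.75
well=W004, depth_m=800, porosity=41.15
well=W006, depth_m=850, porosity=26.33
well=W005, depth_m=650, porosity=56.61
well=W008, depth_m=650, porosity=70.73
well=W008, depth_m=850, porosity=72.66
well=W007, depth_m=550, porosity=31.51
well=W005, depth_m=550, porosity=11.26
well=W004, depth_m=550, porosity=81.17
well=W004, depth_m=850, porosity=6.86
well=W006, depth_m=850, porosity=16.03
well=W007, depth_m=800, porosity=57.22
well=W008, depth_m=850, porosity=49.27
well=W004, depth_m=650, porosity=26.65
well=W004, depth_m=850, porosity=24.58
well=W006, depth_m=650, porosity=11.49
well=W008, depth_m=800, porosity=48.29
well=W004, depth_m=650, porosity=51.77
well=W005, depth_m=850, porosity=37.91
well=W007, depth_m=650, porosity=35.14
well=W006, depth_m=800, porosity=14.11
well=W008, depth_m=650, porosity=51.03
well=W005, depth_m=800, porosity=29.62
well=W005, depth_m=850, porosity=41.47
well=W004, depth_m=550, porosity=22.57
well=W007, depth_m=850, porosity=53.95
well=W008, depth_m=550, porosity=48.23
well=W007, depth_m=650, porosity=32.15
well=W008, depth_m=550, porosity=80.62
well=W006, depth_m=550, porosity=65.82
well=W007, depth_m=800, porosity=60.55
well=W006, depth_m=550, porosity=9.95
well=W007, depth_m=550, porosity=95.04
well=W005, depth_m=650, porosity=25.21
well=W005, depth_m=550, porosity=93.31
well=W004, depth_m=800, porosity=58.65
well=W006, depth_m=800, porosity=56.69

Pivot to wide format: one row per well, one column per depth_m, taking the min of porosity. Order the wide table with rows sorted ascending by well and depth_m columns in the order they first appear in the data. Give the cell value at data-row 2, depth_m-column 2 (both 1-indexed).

With rows sorted ascending by well, row 2 is well=W005. depth_m columns in first-appearance order: 800, 850, 650, 550; column 2 is 850.
Long rows with well=W005, depth_m=850: min(37.91, 41.47) = 37.91.

37.91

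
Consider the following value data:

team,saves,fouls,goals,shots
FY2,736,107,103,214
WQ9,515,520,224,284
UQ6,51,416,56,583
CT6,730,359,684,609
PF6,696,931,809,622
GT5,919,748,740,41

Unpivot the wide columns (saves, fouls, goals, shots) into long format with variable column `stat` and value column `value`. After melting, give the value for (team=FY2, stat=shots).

Unpivoting turns each (team, wide-column) pair into one long row.
The wide cell at row FY2, column shots holds 214, so the long row (FY2, shots) has value=214.

214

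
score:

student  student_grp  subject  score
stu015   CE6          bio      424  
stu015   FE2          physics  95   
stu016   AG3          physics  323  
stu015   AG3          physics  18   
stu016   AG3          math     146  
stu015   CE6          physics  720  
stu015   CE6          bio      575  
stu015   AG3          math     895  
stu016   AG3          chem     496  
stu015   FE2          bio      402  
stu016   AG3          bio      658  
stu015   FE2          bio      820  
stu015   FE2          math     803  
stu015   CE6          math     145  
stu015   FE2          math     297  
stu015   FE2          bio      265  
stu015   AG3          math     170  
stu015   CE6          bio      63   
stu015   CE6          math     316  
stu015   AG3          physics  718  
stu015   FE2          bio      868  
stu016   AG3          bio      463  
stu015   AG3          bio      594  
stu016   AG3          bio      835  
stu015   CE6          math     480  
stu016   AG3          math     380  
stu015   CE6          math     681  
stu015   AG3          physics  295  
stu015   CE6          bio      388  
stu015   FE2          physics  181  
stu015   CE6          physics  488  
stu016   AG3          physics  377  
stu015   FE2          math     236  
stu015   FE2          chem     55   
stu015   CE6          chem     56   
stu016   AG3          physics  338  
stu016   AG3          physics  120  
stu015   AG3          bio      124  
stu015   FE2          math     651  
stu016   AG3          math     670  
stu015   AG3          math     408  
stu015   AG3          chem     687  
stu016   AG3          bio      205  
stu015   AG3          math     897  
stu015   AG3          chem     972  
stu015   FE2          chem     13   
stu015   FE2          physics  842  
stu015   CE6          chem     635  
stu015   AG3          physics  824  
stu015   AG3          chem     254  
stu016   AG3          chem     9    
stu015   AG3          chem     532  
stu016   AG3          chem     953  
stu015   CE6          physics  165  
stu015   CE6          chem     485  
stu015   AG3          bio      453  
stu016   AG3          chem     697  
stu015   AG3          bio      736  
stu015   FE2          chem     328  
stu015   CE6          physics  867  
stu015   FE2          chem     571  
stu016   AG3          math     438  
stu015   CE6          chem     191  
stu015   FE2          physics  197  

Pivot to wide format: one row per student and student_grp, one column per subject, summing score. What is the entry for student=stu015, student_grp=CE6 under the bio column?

1450

Rows with student=stu015, student_grp=CE6 and subject=bio: score values are 424, 575, 63, 388.
424 + 575 + 63 + 388 = 1450.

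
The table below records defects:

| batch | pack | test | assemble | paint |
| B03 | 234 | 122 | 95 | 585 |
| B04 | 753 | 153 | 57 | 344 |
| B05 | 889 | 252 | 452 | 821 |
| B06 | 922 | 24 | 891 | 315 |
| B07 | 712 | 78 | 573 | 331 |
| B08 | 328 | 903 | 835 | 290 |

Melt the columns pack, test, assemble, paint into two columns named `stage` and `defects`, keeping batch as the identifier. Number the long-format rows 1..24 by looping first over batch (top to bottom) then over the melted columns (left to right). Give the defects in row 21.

328

24 rows total (6 × 4). Row 21: index ⌊(21-1)/4⌋ = 5 into batch → B08; (21-1) mod 4 = 0 into the melted columns → pack.
So row 21 is (B08, pack, 328); defects = 328.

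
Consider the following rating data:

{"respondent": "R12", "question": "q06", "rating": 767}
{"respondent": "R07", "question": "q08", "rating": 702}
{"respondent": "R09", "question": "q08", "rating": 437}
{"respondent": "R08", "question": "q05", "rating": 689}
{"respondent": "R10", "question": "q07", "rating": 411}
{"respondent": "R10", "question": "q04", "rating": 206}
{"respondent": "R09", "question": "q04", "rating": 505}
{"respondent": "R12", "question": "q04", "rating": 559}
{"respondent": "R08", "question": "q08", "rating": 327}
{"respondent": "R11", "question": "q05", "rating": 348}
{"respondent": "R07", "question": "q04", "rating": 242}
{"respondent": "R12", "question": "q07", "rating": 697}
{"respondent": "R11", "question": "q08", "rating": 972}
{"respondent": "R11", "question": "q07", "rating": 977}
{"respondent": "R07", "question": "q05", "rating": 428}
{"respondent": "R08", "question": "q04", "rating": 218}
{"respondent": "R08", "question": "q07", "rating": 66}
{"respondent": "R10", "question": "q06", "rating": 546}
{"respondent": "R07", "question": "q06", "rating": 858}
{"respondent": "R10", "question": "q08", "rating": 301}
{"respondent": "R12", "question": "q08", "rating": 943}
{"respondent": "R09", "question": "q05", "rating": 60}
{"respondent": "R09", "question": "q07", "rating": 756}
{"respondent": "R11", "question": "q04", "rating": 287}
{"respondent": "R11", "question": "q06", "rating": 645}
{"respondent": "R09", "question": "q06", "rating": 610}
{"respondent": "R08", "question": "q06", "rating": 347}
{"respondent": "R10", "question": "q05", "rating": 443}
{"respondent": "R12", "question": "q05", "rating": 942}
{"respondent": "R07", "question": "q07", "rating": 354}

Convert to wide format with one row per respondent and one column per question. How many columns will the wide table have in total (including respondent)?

1 column for respondent plus 5 distinct question values → 6 columns.

6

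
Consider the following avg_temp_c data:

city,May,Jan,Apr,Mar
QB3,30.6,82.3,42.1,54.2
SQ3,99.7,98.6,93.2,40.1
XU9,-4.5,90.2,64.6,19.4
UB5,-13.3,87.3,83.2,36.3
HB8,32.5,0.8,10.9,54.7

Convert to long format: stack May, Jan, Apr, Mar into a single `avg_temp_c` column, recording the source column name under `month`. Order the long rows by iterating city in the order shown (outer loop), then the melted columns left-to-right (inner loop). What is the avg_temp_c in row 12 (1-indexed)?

19.4

20 rows total (5 × 4). Row 12: index ⌊(12-1)/4⌋ = 2 into city → XU9; (12-1) mod 4 = 3 into the melted columns → Mar.
So row 12 is (XU9, Mar, 19.4); avg_temp_c = 19.4.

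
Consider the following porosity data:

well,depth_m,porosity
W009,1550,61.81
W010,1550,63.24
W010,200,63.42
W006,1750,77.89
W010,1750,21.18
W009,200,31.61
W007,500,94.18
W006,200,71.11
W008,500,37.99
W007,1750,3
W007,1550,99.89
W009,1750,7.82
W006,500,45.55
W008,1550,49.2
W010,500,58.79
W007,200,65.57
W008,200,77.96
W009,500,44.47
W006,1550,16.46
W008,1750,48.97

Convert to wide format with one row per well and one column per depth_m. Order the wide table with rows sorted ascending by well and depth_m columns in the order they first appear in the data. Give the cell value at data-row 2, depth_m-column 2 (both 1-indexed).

With rows sorted ascending by well, row 2 is well=W007. depth_m columns in first-appearance order: 1550, 200, 1750, 500; column 2 is 200.
Long rows with well=W007, depth_m=200: porosity = 65.57.

65.57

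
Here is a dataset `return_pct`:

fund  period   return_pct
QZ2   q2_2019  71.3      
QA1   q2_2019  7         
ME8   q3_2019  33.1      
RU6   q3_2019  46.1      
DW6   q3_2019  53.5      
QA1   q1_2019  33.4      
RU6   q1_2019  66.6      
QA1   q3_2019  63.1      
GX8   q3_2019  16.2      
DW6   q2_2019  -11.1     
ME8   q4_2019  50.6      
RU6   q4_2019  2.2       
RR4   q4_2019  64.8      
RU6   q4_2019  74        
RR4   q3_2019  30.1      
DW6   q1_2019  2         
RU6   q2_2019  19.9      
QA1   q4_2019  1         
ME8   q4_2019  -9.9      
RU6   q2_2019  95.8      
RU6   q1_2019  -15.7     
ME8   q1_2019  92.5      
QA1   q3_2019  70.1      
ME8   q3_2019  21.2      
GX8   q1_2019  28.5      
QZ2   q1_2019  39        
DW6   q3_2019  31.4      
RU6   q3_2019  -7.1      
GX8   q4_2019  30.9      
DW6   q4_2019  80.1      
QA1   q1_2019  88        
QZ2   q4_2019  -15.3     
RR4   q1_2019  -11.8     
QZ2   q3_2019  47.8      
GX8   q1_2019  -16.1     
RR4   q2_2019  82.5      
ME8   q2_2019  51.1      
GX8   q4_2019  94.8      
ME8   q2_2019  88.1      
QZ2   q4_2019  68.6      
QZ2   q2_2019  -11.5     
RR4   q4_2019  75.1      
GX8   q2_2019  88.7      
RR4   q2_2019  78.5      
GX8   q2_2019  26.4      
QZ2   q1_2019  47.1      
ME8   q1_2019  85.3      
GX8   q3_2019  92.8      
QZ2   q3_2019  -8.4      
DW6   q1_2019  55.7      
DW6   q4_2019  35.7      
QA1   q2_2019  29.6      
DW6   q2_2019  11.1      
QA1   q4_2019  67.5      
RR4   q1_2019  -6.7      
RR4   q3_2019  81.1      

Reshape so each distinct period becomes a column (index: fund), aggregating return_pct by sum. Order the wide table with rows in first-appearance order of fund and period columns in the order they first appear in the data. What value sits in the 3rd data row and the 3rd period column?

With rows in first-appearance order of fund, row 3 is fund=ME8. period columns in first-appearance order: q2_2019, q3_2019, q1_2019, q4_2019; column 3 is q1_2019.
Long rows with fund=ME8, period=q1_2019: 92.5 + 85.3 = 177.8.

177.8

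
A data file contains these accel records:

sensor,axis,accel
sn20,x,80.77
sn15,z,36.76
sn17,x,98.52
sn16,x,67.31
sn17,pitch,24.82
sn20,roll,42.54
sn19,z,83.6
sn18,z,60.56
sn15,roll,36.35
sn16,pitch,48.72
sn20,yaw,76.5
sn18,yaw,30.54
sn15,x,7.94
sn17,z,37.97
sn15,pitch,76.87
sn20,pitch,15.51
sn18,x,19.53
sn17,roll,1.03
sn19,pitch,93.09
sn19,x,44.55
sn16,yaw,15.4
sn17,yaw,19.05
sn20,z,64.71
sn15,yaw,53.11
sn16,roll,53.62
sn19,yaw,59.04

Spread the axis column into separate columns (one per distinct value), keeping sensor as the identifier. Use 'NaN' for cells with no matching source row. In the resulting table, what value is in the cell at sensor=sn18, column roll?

No long-format row has sensor=sn18 and axis=roll, so the cell is NaN.

NaN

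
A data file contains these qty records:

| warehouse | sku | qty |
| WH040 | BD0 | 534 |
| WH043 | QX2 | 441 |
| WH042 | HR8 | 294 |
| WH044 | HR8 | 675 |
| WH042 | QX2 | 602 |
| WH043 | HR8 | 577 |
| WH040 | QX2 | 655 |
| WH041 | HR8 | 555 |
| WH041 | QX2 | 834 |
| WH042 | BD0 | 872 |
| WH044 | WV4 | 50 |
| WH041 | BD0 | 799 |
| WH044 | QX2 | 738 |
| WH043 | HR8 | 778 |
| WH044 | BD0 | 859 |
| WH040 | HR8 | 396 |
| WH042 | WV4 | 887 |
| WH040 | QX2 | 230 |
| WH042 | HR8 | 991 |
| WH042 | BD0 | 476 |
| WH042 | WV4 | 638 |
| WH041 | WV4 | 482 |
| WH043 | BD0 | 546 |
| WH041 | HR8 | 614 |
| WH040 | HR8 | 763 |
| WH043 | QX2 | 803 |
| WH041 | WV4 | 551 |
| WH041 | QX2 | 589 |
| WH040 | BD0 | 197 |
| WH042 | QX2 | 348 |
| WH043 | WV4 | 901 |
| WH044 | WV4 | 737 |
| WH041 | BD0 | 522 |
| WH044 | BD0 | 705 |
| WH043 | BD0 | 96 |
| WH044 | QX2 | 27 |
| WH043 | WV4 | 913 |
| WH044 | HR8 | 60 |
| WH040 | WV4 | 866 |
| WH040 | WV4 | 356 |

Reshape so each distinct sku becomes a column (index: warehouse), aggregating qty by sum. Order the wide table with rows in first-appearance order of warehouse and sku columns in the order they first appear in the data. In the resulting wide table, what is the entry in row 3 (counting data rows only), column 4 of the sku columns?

With rows in first-appearance order of warehouse, row 3 is warehouse=WH042. sku columns in first-appearance order: BD0, QX2, HR8, WV4; column 4 is WV4.
Long rows with warehouse=WH042, sku=WV4: 887 + 638 = 1525.

1525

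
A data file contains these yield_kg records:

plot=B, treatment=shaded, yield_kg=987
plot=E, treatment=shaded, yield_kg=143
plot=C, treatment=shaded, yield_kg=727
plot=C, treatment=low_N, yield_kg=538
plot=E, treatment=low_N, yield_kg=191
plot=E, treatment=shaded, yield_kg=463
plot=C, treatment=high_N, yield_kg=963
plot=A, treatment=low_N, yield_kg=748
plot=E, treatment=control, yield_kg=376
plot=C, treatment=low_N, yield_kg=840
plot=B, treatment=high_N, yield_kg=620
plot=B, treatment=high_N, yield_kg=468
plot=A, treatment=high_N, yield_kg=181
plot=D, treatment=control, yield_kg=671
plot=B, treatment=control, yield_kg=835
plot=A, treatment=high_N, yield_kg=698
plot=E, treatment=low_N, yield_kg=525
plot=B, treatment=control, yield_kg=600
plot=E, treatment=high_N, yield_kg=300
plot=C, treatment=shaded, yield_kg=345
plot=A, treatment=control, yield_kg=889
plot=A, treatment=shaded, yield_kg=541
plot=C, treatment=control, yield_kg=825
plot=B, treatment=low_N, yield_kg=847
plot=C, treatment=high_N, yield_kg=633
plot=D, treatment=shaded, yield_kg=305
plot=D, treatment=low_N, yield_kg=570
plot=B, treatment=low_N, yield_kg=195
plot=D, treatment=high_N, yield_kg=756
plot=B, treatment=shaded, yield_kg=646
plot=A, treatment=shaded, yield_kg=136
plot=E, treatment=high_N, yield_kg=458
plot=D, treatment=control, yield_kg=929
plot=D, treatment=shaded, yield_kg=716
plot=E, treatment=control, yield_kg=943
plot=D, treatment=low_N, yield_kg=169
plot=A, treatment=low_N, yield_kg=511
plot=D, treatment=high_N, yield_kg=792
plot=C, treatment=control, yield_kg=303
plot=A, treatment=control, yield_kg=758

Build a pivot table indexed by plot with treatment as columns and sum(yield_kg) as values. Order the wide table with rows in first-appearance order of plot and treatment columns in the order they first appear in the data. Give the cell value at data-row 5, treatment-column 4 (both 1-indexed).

With rows in first-appearance order of plot, row 5 is plot=D. treatment columns in first-appearance order: shaded, low_N, high_N, control; column 4 is control.
Long rows with plot=D, treatment=control: 671 + 929 = 1600.

1600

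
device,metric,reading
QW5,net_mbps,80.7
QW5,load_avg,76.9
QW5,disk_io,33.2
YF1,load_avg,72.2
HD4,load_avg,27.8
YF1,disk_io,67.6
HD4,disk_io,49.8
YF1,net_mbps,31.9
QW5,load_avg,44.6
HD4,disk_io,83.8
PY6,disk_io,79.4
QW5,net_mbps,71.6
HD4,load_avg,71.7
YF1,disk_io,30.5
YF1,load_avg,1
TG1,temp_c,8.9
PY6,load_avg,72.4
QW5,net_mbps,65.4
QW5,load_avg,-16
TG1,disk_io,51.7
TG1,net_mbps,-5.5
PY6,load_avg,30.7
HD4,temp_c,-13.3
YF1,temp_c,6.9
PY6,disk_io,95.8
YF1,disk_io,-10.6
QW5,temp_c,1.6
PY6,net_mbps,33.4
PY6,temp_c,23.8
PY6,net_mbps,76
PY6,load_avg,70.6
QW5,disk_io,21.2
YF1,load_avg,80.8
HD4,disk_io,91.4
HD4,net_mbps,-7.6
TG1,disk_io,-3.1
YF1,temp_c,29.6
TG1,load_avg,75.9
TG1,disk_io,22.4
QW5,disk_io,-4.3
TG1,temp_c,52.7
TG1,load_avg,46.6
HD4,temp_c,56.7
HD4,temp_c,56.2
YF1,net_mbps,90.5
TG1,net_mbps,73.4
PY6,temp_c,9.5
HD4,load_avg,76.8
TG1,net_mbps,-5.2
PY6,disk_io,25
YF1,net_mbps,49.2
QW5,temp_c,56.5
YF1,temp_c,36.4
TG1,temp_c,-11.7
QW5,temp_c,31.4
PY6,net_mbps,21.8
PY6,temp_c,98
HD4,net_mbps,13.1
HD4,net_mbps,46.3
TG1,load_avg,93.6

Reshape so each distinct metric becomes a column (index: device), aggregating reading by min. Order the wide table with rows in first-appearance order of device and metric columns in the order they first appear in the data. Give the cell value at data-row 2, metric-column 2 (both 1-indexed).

1

With rows in first-appearance order of device, row 2 is device=YF1. metric columns in first-appearance order: net_mbps, load_avg, disk_io, temp_c; column 2 is load_avg.
Long rows with device=YF1, metric=load_avg: min(72.2, 1, 80.8) = 1.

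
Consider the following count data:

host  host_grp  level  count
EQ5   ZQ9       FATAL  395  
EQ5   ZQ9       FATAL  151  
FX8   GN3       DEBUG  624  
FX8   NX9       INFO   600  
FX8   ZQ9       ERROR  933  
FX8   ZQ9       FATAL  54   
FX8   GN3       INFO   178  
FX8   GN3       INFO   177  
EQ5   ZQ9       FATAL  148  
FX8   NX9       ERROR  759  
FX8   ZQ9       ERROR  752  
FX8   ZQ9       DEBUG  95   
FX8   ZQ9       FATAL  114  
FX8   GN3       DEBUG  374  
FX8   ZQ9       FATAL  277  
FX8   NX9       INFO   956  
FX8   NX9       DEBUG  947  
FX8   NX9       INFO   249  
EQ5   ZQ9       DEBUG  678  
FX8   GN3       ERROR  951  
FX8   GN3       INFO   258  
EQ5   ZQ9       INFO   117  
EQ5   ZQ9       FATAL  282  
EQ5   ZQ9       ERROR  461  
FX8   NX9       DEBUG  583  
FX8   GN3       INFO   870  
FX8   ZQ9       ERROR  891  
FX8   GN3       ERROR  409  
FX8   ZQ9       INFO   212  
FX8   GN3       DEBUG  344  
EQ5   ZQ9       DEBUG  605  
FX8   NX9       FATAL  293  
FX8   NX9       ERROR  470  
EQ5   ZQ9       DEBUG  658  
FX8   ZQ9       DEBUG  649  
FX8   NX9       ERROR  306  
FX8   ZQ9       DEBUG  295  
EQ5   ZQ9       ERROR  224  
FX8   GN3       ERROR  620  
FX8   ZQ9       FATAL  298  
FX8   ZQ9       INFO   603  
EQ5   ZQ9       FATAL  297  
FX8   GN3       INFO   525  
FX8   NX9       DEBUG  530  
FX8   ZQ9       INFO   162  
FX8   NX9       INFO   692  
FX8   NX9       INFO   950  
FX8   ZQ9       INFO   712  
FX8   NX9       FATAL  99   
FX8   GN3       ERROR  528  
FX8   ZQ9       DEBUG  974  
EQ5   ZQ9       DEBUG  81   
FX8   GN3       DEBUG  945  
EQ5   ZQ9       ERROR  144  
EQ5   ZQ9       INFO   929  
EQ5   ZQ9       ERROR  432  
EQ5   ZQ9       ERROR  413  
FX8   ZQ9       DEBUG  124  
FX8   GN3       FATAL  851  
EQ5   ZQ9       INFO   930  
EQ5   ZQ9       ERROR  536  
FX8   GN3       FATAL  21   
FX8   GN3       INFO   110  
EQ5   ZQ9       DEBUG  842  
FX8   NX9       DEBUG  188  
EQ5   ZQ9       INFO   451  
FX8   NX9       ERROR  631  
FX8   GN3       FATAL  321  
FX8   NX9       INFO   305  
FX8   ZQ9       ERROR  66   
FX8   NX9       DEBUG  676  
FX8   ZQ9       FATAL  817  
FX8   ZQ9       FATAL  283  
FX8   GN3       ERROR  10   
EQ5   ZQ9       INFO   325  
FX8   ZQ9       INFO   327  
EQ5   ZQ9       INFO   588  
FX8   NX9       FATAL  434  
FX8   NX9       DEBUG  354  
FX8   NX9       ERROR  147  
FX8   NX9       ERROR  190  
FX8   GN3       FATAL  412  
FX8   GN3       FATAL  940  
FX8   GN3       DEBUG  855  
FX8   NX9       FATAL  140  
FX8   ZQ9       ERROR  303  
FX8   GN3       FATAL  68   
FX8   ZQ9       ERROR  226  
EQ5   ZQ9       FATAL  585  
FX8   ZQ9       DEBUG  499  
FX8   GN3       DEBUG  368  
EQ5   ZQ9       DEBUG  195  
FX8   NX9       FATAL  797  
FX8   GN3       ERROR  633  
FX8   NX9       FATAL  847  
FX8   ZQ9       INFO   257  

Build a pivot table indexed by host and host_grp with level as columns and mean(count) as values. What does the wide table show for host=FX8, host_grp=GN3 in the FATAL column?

Rows with host=FX8, host_grp=GN3 and level=FATAL: count values are 851, 21, 321, 412, 940, 68.
(851 + 21 + 321 + 412 + 940 + 68) / 6 = 435.50.

435.50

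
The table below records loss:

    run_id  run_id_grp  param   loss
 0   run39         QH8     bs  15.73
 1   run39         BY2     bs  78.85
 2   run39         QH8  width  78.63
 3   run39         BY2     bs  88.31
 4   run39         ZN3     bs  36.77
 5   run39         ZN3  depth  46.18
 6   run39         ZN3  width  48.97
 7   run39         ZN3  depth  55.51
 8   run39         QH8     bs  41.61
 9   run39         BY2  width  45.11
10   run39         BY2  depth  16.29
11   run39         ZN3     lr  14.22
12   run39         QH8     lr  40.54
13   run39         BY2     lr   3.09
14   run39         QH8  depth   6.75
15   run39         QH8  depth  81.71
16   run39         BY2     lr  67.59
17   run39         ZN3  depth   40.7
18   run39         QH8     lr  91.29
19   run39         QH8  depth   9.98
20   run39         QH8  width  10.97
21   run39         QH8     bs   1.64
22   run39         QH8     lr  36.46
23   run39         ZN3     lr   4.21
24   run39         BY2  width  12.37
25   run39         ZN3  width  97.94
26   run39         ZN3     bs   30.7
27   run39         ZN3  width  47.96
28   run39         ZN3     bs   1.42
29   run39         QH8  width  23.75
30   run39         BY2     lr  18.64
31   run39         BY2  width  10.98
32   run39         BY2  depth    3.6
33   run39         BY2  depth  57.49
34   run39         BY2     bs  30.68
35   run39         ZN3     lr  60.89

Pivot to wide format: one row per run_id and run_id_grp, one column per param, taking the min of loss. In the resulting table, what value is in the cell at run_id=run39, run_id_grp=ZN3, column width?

Rows with run_id=run39, run_id_grp=ZN3 and param=width: loss values are 48.97, 97.94, 47.96.
min(48.97, 97.94, 47.96) = 47.96.

47.96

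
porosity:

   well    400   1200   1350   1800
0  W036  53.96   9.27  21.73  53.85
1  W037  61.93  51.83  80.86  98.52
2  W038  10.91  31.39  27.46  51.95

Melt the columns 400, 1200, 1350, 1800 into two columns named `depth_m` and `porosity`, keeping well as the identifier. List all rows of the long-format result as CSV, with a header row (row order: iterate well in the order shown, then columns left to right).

well,depth_m,porosity
W036,400,53.96
W036,1200,9.27
W036,1350,21.73
W036,1800,53.85
W037,400,61.93
W037,1200,51.83
W037,1350,80.86
W037,1800,98.52
W038,400,10.91
W038,1200,31.39
W038,1350,27.46
W038,1800,51.95

Each (well, column) pair becomes one row: 3 × 4 = 12 rows.
For example, (W036, 400) → porosity=53.96.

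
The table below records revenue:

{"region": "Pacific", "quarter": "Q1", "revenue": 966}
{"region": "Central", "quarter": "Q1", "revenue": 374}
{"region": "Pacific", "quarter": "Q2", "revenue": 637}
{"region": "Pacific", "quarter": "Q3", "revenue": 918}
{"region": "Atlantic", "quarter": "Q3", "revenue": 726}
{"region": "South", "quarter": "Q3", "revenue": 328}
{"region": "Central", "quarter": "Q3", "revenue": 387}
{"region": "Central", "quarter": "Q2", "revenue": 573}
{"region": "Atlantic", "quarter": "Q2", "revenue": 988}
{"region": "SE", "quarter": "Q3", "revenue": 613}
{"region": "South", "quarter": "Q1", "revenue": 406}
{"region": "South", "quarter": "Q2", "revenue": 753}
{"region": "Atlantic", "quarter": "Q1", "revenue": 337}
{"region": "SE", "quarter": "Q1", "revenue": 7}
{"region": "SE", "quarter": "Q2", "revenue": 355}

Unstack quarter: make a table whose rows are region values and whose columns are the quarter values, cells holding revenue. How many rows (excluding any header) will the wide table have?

5

5 distinct region values → 5 rows.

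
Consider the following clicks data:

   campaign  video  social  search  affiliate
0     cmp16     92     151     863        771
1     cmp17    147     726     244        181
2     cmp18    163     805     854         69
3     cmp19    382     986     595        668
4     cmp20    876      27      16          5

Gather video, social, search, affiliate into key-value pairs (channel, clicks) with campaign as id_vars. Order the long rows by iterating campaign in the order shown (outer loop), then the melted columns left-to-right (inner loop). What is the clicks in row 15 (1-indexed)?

20 rows total (5 × 4). Row 15: index ⌊(15-1)/4⌋ = 3 into campaign → cmp19; (15-1) mod 4 = 2 into the melted columns → search.
So row 15 is (cmp19, search, 595); clicks = 595.

595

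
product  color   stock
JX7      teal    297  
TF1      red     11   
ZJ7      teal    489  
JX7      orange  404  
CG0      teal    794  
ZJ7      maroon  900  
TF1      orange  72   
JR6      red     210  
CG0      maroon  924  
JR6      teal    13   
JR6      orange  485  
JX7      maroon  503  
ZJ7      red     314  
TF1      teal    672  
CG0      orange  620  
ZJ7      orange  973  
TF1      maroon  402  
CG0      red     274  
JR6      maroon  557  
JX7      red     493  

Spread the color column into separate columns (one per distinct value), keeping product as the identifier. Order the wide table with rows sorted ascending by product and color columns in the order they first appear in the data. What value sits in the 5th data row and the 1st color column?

With rows sorted ascending by product, row 5 is product=ZJ7. color columns in first-appearance order: teal, red, orange, maroon; column 1 is teal.
Long rows with product=ZJ7, color=teal: stock = 489.

489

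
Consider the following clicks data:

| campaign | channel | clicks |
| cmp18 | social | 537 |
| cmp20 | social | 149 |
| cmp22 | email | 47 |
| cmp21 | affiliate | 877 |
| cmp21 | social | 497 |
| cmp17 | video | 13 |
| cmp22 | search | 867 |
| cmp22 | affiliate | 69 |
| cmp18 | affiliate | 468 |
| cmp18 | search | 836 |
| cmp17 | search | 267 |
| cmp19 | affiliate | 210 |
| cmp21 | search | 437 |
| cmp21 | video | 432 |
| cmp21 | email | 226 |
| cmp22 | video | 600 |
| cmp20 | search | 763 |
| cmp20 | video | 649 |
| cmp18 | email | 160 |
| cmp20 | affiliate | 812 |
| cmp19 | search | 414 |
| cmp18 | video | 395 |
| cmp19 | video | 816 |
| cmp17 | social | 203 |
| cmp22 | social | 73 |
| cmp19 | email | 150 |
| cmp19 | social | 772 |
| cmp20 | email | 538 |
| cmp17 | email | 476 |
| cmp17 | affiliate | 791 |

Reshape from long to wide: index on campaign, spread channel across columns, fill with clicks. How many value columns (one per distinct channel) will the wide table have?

5

5 distinct channel values: affiliate, email, social, search, video.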